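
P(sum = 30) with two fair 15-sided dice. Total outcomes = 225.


Total outcomes = 15×15 = 225
Favorable (sum = 30): 1
P = 1/225 = 0.0044

P = 0.0044


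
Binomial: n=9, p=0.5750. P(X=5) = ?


C(9,5) = 126
p^5 = 0.062855
(1-p)^4 = 0.032625
P = 126 * 0.062855 * 0.032625 = 0.2584

P(X=5) = 0.2584


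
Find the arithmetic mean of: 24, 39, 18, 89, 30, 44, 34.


Sum = 24 + 39 + 18 + 89 + 30 + 44 + 34 = 278
n = 7
Mean = 278/7 = 39.7143

Mean = 39.7143


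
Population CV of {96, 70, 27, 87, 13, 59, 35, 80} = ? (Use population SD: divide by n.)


Mean = 58.3750
SD = 28.3458
CV = (28.3458/58.3750)*100 = 48.5581%

CV = 48.5581%


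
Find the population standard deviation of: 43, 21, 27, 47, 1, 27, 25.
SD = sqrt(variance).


Mean = 27.2857
Variance = 195.9184
SD = sqrt(195.9184) = 13.9971

SD = 13.9971


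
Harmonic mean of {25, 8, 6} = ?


Sum of reciprocals = 1/25 + 1/8 + 1/6 = 0.331667
HM = 3/0.331667 = 9.0452

HM = 9.0452


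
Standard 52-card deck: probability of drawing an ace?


4 aces in 52 cards
P = 4/52 = 0.0769

P = 0.0769


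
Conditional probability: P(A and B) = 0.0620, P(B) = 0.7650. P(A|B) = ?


P(A|B) = 0.0620/0.7650 = 0.0810

P(A|B) = 0.0810


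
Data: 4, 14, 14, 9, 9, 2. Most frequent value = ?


Frequencies: 2:1, 4:1, 9:2, 14:2
Max frequency = 2
Mode = 9, 14

Mode = 9, 14


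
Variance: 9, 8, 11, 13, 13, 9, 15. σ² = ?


Mean = 11.1429
Squared deviations: 4.5918, 9.8776, 0.0204, 3.4490, 3.4490, 4.5918, 14.8776
Sum = 40.8571
Variance = 40.8571/7 = 5.8367

Variance = 5.8367


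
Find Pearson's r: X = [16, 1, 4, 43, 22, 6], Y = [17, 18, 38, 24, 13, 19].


Mean X = 15.3333, Mean Y = 21.5000
SD X = 14.325579, SD Y = 8.057088
Cov = -17.333333
r = -17.333333/(14.325579*8.057088) = -0.1502

r = -0.1502


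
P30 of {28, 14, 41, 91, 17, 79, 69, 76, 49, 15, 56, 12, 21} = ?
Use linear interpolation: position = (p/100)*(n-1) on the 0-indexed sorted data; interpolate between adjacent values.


Sorted: 12, 14, 15, 17, 21, 28, 41, 49, 56, 69, 76, 79, 91
n = 13
Index = 30/100 * 12 = 3.6000
Lower = data[3] = 17, Upper = data[4] = 21
P30 = 17 + 0.6000*(4) = 19.4000

P30 = 19.4000


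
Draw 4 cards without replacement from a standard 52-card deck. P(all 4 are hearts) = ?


P(all hearts) = (13/52) × (12/51) × (11/50) × (10/49)
= 0.0026

P = 0.0026


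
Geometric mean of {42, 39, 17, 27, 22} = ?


Product = 42 × 39 × 17 × 27 × 22 = 16540524
GM = 16540524^(1/5) = 27.7786

GM = 27.7786


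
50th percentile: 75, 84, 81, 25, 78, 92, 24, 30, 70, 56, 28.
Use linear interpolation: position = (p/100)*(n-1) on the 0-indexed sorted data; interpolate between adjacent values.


Sorted: 24, 25, 28, 30, 56, 70, 75, 78, 81, 84, 92
n = 11
Index = 50/100 * 10 = 5.0000
Lower = data[5] = 70, Upper = data[6] = 75
P50 = 70 + 0*(5) = 70.0000

P50 = 70.0000


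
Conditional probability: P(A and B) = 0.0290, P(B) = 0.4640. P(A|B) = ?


P(A|B) = 0.0290/0.4640 = 0.0625

P(A|B) = 0.0625


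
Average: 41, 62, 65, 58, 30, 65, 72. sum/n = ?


Sum = 41 + 62 + 65 + 58 + 30 + 65 + 72 = 393
n = 7
Mean = 393/7 = 56.1429

Mean = 56.1429


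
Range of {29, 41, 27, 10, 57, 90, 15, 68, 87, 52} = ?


Max = 90, Min = 10
Range = 90 - 10 = 80

Range = 80


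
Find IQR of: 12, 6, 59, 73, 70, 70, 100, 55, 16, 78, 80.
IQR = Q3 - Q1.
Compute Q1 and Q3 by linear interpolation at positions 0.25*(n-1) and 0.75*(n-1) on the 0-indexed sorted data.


Sorted: 6, 12, 16, 55, 59, 70, 70, 73, 78, 80, 100
Q1 (25th %ile) = 35.5000
Q3 (75th %ile) = 75.5000
IQR = 75.5000 - 35.5000 = 40.0000

IQR = 40.0000


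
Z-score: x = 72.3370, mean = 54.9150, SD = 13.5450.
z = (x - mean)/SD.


z = (72.3370 - 54.9150)/13.5450
= 17.4220/13.5450
= 1.2862

z = 1.2862


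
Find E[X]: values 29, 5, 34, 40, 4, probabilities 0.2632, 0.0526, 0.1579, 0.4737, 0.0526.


E[X] = 29*0.2632 + 5*0.0526 + 34*0.1579 + 40*0.4737 + 4*0.0526
= 7.6328 + 0.2630 + 5.3686 + 18.9480 + 0.2104
= 32.4228

E[X] = 32.4228


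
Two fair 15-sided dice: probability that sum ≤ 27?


Total outcomes = 15×15 = 225
Favorable (sum ≤ 27): 219
P = 219/225 = 0.9733

P = 0.9733


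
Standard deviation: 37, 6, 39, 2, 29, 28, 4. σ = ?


Mean = 20.7143
Variance = 223.9184
SD = sqrt(223.9184) = 14.9639

SD = 14.9639


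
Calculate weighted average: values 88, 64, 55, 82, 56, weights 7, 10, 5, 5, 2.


Numerator = 88*7 + 64*10 + 55*5 + 82*5 + 56*2 = 2053
Denominator = 7 + 10 + 5 + 5 + 2 = 29
WM = 2053/29 = 70.7931

WM = 70.7931


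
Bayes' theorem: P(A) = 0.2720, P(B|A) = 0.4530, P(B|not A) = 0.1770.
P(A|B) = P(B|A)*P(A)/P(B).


P(B) = P(B|A)*P(A) + P(B|A')*P(A')
= 0.4530*0.2720 + 0.1770*0.7280
= 0.123216 + 0.128856 = 0.252072
P(A|B) = 0.123216/0.252072 = 0.4888

P(A|B) = 0.4888


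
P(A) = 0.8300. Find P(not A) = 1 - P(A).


P(not A) = 1 - 0.8300 = 0.1700

P(not A) = 0.1700


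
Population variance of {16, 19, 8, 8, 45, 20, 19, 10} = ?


Mean = 18.1250
Squared deviations: 4.5156, 0.7656, 102.5156, 102.5156, 722.2656, 3.5156, 0.7656, 66.0156
Sum = 1002.8750
Variance = 1002.8750/8 = 125.3594

Variance = 125.3594


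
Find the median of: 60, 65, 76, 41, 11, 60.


Sorted: 11, 41, 60, 60, 65, 76
n = 6 (even)
Middle values: 60 and 60
Median = (60+60)/2 = 60.0000

Median = 60.0000


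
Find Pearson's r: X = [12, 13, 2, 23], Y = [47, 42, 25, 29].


Mean X = 12.5000, Mean Y = 35.7500
SD X = 7.433034, SD Y = 9.038114
Cov = 9.875000
r = 9.875000/(7.433034*9.038114) = 0.1470

r = 0.1470


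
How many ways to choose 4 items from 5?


C(5,4) = 5!/(4! × 1!)
= 120/(24 × 1)
= 5

C(5,4) = 5


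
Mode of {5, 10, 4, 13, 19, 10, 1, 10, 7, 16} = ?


Frequencies: 1:1, 4:1, 5:1, 7:1, 10:3, 13:1, 16:1, 19:1
Max frequency = 3
Mode = 10

Mode = 10


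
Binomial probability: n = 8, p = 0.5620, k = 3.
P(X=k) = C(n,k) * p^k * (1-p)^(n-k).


C(8,3) = 56
p^3 = 0.177504
(1-p)^5 = 0.016120
P = 56 * 0.177504 * 0.016120 = 0.1602

P(X=3) = 0.1602


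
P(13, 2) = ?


P(13,2) = 13!/11!
= 6227020800/39916800
= 156

P(13,2) = 156


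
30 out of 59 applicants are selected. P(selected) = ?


P = 30/59 = 0.5085

P = 0.5085


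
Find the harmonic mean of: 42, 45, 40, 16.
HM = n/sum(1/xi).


Sum of reciprocals = 1/42 + 1/45 + 1/40 + 1/16 = 0.133532
HM = 4/0.133532 = 29.9554

HM = 29.9554


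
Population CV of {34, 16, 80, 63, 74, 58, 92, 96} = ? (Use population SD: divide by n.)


Mean = 64.1250
SD = 25.9925
CV = (25.9925/64.1250)*100 = 40.5341%

CV = 40.5341%


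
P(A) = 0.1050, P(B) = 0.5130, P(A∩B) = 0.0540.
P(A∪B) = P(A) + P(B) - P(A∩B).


P(A∪B) = 0.1050 + 0.5130 - 0.0540
= 0.6180 - 0.0540
= 0.5640

P(A∪B) = 0.5640


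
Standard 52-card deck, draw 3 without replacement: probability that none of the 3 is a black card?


P(no black cards) = (26/52) × (25/51) × (24/50)
= 0.1176

P = 0.1176


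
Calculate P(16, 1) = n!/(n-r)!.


P(16,1) = 16!/15!
= 20922789888000/1307674368000
= 16

P(16,1) = 16


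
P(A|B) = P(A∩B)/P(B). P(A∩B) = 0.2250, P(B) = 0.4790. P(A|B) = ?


P(A|B) = 0.2250/0.4790 = 0.4697

P(A|B) = 0.4697


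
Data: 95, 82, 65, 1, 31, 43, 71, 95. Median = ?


Sorted: 1, 31, 43, 65, 71, 82, 95, 95
n = 8 (even)
Middle values: 65 and 71
Median = (65+71)/2 = 68.0000

Median = 68.0000


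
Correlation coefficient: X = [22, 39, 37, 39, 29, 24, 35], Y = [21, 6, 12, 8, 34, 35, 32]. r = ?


Mean X = 32.1429, Mean Y = 21.1429
SD X = 6.599320, SD Y = 11.716028
Cov = -51.306122
r = -51.306122/(6.599320*11.716028) = -0.6636

r = -0.6636


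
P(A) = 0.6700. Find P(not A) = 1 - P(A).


P(not A) = 1 - 0.6700 = 0.3300

P(not A) = 0.3300


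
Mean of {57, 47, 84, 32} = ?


Sum = 57 + 47 + 84 + 32 = 220
n = 4
Mean = 220/4 = 55.0000

Mean = 55.0000


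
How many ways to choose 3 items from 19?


C(19,3) = 19!/(3! × 16!)
= 121645100408832000/(6 × 20922789888000)
= 969

C(19,3) = 969


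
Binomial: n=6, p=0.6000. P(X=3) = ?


C(6,3) = 20
p^3 = 0.216000
(1-p)^3 = 0.064000
P = 20 * 0.216000 * 0.064000 = 0.2765

P(X=3) = 0.2765


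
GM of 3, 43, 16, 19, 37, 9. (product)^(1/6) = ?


Product = 3 × 43 × 16 × 19 × 37 × 9 = 13058928
GM = 13058928^(1/6) = 15.3456

GM = 15.3456


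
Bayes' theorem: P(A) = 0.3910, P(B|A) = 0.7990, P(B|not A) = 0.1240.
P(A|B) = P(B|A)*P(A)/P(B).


P(B) = P(B|A)*P(A) + P(B|A')*P(A')
= 0.7990*0.3910 + 0.1240*0.6090
= 0.312409 + 0.075516 = 0.387925
P(A|B) = 0.312409/0.387925 = 0.8053

P(A|B) = 0.8053


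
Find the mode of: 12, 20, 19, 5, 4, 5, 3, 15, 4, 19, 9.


Frequencies: 3:1, 4:2, 5:2, 9:1, 12:1, 15:1, 19:2, 20:1
Max frequency = 2
Mode = 4, 5, 19

Mode = 4, 5, 19


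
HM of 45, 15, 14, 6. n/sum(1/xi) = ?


Sum of reciprocals = 1/45 + 1/15 + 1/14 + 1/6 = 0.326984
HM = 4/0.326984 = 12.2330

HM = 12.2330


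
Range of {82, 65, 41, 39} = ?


Max = 82, Min = 39
Range = 82 - 39 = 43

Range = 43


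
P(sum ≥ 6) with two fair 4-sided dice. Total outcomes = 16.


Total outcomes = 4×4 = 16
Favorable (sum ≥ 6): 6
P = 6/16 = 0.3750

P = 0.3750


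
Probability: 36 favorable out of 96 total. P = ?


P = 36/96 = 0.3750

P = 0.3750


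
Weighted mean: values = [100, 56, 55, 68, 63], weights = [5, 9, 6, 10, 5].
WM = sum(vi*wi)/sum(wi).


Numerator = 100*5 + 56*9 + 55*6 + 68*10 + 63*5 = 2329
Denominator = 5 + 9 + 6 + 10 + 5 = 35
WM = 2329/35 = 66.5429

WM = 66.5429


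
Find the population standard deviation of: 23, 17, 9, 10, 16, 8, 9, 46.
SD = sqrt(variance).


Mean = 17.2500
Variance = 141.9375
SD = sqrt(141.9375) = 11.9138

SD = 11.9138


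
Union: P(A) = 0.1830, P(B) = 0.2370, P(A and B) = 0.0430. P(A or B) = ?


P(A∪B) = 0.1830 + 0.2370 - 0.0430
= 0.4200 - 0.0430
= 0.3770

P(A∪B) = 0.3770


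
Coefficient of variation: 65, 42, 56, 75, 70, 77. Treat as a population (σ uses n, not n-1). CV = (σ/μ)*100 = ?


Mean = 64.1667
SD = 12.0750
CV = (12.0750/64.1667)*100 = 18.8182%

CV = 18.8182%


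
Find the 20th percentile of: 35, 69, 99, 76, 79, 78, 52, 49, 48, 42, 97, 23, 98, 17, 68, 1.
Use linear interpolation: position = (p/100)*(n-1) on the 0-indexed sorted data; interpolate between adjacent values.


Sorted: 1, 17, 23, 35, 42, 48, 49, 52, 68, 69, 76, 78, 79, 97, 98, 99
n = 16
Index = 20/100 * 15 = 3.0000
Lower = data[3] = 35, Upper = data[4] = 42
P20 = 35 + 0*(7) = 35.0000

P20 = 35.0000


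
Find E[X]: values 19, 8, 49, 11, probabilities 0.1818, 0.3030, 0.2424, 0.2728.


E[X] = 19*0.1818 + 8*0.3030 + 49*0.2424 + 11*0.2728
= 3.4542 + 2.4240 + 11.8776 + 3.0008
= 20.7566

E[X] = 20.7566


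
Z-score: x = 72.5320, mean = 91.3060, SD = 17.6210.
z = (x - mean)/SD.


z = (72.5320 - 91.3060)/17.6210
= -18.7740/17.6210
= -1.0654

z = -1.0654


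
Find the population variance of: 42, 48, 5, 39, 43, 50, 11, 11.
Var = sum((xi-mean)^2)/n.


Mean = 31.1250
Squared deviations: 118.2656, 284.7656, 682.5156, 62.0156, 141.0156, 356.2656, 405.0156, 405.0156
Sum = 2454.8750
Variance = 2454.8750/8 = 306.8594

Variance = 306.8594


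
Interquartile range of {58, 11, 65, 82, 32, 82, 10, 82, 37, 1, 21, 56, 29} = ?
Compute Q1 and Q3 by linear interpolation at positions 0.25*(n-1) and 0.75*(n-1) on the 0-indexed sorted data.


Sorted: 1, 10, 11, 21, 29, 32, 37, 56, 58, 65, 82, 82, 82
Q1 (25th %ile) = 21.0000
Q3 (75th %ile) = 65.0000
IQR = 65.0000 - 21.0000 = 44.0000

IQR = 44.0000


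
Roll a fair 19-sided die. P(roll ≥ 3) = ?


Favorable outcomes (roll ≥ 3): 17
Total outcomes = 19
P = 17/19 = 0.8947

P = 0.8947


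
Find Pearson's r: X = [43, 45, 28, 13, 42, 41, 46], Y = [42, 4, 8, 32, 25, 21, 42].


Mean X = 36.8571, Mean Y = 24.8571
SD X = 11.204955, SD Y = 14.004372
Cov = 7.979592
r = 7.979592/(11.204955*14.004372) = 0.0509

r = 0.0509


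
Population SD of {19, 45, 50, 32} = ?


Mean = 36.5000
Variance = 145.2500
SD = sqrt(145.2500) = 12.0520

SD = 12.0520


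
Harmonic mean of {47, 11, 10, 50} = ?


Sum of reciprocals = 1/47 + 1/11 + 1/10 + 1/50 = 0.232186
HM = 4/0.232186 = 17.2276

HM = 17.2276


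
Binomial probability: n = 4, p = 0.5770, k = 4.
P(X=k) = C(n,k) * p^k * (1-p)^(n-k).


C(4,4) = 1
p^4 = 0.110842
(1-p)^0 = 1.000000
P = 1 * 0.110842 * 1.000000 = 0.1108

P(X=4) = 0.1108


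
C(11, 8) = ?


C(11,8) = 11!/(8! × 3!)
= 39916800/(40320 × 6)
= 165

C(11,8) = 165


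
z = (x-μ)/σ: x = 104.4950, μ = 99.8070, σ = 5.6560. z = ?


z = (104.4950 - 99.8070)/5.6560
= 4.6880/5.6560
= 0.8289

z = 0.8289


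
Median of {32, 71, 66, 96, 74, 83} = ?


Sorted: 32, 66, 71, 74, 83, 96
n = 6 (even)
Middle values: 71 and 74
Median = (71+74)/2 = 72.5000

Median = 72.5000


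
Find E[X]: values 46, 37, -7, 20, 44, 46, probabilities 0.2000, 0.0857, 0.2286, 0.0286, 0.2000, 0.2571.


E[X] = 46*0.2000 + 37*0.0857 - 7*0.2286 + 20*0.0286 + 44*0.2000 + 46*0.2571
= 9.2000 + 3.1709 - 1.6002 + 0.5720 + 8.8000 + 11.8266
= 31.9693

E[X] = 31.9693


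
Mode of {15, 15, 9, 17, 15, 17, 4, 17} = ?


Frequencies: 4:1, 9:1, 15:3, 17:3
Max frequency = 3
Mode = 15, 17

Mode = 15, 17


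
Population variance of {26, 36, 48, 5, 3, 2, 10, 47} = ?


Mean = 22.1250
Squared deviations: 15.0156, 192.5156, 669.5156, 293.2656, 365.7656, 405.0156, 147.0156, 618.7656
Sum = 2706.8750
Variance = 2706.8750/8 = 338.3594

Variance = 338.3594


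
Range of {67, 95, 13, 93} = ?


Max = 95, Min = 13
Range = 95 - 13 = 82

Range = 82


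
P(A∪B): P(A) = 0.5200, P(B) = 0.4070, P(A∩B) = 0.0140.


P(A∪B) = 0.5200 + 0.4070 - 0.0140
= 0.9270 - 0.0140
= 0.9130

P(A∪B) = 0.9130


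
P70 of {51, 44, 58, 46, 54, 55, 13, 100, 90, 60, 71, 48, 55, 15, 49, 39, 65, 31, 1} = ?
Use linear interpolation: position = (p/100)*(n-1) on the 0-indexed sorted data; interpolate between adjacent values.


Sorted: 1, 13, 15, 31, 39, 44, 46, 48, 49, 51, 54, 55, 55, 58, 60, 65, 71, 90, 100
n = 19
Index = 70/100 * 18 = 12.6000
Lower = data[12] = 55, Upper = data[13] = 58
P70 = 55 + 0.6000*(3) = 56.8000

P70 = 56.8000


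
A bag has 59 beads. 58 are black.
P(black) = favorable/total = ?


P = 58/59 = 0.9831

P = 0.9831


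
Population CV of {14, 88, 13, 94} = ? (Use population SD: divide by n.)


Mean = 52.2500
SD = 38.8096
CV = (38.8096/52.2500)*100 = 74.2768%

CV = 74.2768%


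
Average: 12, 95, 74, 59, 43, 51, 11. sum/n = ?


Sum = 12 + 95 + 74 + 59 + 43 + 51 + 11 = 345
n = 7
Mean = 345/7 = 49.2857

Mean = 49.2857


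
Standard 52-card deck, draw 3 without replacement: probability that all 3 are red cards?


P(all red cards) = (26/52) × (25/51) × (24/50)
= 0.1176

P = 0.1176


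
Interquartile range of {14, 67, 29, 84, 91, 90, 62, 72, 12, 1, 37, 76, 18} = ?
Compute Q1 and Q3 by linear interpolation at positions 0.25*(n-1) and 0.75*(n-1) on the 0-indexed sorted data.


Sorted: 1, 12, 14, 18, 29, 37, 62, 67, 72, 76, 84, 90, 91
Q1 (25th %ile) = 18.0000
Q3 (75th %ile) = 76.0000
IQR = 76.0000 - 18.0000 = 58.0000

IQR = 58.0000


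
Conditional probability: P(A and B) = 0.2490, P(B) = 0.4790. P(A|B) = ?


P(A|B) = 0.2490/0.4790 = 0.5198

P(A|B) = 0.5198


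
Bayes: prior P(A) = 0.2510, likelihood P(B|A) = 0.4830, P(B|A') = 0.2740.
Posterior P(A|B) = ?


P(B) = P(B|A)*P(A) + P(B|A')*P(A')
= 0.4830*0.2510 + 0.2740*0.7490
= 0.121233 + 0.205226 = 0.326459
P(A|B) = 0.121233/0.326459 = 0.3714

P(A|B) = 0.3714


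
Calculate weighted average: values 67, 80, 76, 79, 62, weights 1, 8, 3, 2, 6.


Numerator = 67*1 + 80*8 + 76*3 + 79*2 + 62*6 = 1465
Denominator = 1 + 8 + 3 + 2 + 6 = 20
WM = 1465/20 = 73.2500

WM = 73.2500


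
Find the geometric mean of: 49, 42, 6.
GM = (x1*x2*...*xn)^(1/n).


Product = 49 × 42 × 6 = 12348
GM = 12348^(1/3) = 23.1135

GM = 23.1135


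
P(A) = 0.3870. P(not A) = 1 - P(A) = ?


P(not A) = 1 - 0.3870 = 0.6130

P(not A) = 0.6130


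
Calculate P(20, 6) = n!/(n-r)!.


P(20,6) = 20!/14!
= 2432902008176640000/87178291200
= 27907200

P(20,6) = 27907200


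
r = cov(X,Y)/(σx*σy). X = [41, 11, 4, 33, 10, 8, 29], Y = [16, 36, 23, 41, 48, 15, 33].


Mean X = 19.4286, Mean Y = 30.2857
SD X = 13.468027, SD Y = 11.707315
Cov = -9.265306
r = -9.265306/(13.468027*11.707315) = -0.0588

r = -0.0588


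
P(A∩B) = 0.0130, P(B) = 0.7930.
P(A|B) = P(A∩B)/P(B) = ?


P(A|B) = 0.0130/0.7930 = 0.0164

P(A|B) = 0.0164


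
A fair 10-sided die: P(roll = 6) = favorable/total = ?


Favorable outcomes (roll = 6): 1
Total outcomes = 10
P = 1/10 = 0.1000

P = 0.1000


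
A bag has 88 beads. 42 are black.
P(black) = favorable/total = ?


P = 42/88 = 0.4773

P = 0.4773


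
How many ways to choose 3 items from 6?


C(6,3) = 6!/(3! × 3!)
= 720/(6 × 6)
= 20

C(6,3) = 20


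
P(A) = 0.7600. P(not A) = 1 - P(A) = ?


P(not A) = 1 - 0.7600 = 0.2400

P(not A) = 0.2400


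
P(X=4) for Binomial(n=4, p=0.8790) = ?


C(4,4) = 1
p^4 = 0.596974
(1-p)^0 = 1.000000
P = 1 * 0.596974 * 1.000000 = 0.5970

P(X=4) = 0.5970


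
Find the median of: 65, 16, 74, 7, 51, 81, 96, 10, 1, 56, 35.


Sorted: 1, 7, 10, 16, 35, 51, 56, 65, 74, 81, 96
n = 11 (odd)
Middle value = 51

Median = 51


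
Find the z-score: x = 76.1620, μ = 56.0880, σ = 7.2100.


z = (76.1620 - 56.0880)/7.2100
= 20.0740/7.2100
= 2.7842

z = 2.7842


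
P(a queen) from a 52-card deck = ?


4 queens in 52 cards
P = 4/52 = 0.0769

P = 0.0769


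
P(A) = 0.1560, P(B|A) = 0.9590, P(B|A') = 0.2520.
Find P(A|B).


P(B) = P(B|A)*P(A) + P(B|A')*P(A')
= 0.9590*0.1560 + 0.2520*0.8440
= 0.149604 + 0.212688 = 0.362292
P(A|B) = 0.149604/0.362292 = 0.4129

P(A|B) = 0.4129


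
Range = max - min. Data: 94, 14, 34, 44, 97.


Max = 97, Min = 14
Range = 97 - 14 = 83

Range = 83


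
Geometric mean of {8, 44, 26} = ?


Product = 8 × 44 × 26 = 9152
GM = 9152^(1/3) = 20.9173

GM = 20.9173


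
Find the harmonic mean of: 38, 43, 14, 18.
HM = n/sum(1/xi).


Sum of reciprocals = 1/38 + 1/43 + 1/14 + 1/18 = 0.176556
HM = 4/0.176556 = 22.6557

HM = 22.6557


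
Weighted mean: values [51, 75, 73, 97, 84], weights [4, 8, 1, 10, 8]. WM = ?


Numerator = 51*4 + 75*8 + 73*1 + 97*10 + 84*8 = 2519
Denominator = 4 + 8 + 1 + 10 + 8 = 31
WM = 2519/31 = 81.2581

WM = 81.2581


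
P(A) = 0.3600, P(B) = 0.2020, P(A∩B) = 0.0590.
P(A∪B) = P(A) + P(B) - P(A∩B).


P(A∪B) = 0.3600 + 0.2020 - 0.0590
= 0.5620 - 0.0590
= 0.5030

P(A∪B) = 0.5030


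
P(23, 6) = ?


P(23,6) = 23!/17!
= 25852016738884976640000/355687428096000
= 72681840

P(23,6) = 72681840


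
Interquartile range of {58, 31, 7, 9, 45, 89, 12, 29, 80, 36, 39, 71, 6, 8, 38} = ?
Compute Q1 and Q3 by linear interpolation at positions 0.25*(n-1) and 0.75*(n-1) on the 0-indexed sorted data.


Sorted: 6, 7, 8, 9, 12, 29, 31, 36, 38, 39, 45, 58, 71, 80, 89
Q1 (25th %ile) = 10.5000
Q3 (75th %ile) = 51.5000
IQR = 51.5000 - 10.5000 = 41.0000

IQR = 41.0000


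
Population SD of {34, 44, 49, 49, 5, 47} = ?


Mean = 38.0000
Variance = 244.0000
SD = sqrt(244.0000) = 15.6205

SD = 15.6205


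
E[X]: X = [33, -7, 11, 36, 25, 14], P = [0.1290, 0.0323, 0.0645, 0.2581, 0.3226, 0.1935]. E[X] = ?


E[X] = 33*0.1290 - 7*0.0323 + 11*0.0645 + 36*0.2581 + 25*0.3226 + 14*0.1935
= 4.2570 - 0.2261 + 0.7095 + 9.2916 + 8.0650 + 2.7090
= 24.8060

E[X] = 24.8060


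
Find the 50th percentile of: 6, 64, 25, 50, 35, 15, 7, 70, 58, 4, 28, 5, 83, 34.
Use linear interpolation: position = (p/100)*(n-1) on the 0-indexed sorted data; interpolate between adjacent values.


Sorted: 4, 5, 6, 7, 15, 25, 28, 34, 35, 50, 58, 64, 70, 83
n = 14
Index = 50/100 * 13 = 6.5000
Lower = data[6] = 28, Upper = data[7] = 34
P50 = 28 + 0.5000*(6) = 31.0000

P50 = 31.0000


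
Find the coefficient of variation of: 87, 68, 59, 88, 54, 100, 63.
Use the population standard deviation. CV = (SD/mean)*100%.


Mean = 74.1429
SD = 16.1372
CV = (16.1372/74.1429)*100 = 21.7650%

CV = 21.7650%


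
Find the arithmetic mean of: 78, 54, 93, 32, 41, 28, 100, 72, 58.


Sum = 78 + 54 + 93 + 32 + 41 + 28 + 100 + 72 + 58 = 556
n = 9
Mean = 556/9 = 61.7778

Mean = 61.7778


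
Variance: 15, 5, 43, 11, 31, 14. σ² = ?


Mean = 19.8333
Squared deviations: 23.3611, 220.0278, 536.6944, 78.0278, 124.6944, 34.0278
Sum = 1016.8333
Variance = 1016.8333/6 = 169.4722

Variance = 169.4722


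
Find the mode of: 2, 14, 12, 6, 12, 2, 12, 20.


Frequencies: 2:2, 6:1, 12:3, 14:1, 20:1
Max frequency = 3
Mode = 12

Mode = 12


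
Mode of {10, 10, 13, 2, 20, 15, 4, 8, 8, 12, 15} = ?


Frequencies: 2:1, 4:1, 8:2, 10:2, 12:1, 13:1, 15:2, 20:1
Max frequency = 2
Mode = 8, 10, 15

Mode = 8, 10, 15


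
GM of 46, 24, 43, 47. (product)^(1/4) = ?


Product = 46 × 24 × 43 × 47 = 2231184
GM = 2231184^(1/4) = 38.6486

GM = 38.6486


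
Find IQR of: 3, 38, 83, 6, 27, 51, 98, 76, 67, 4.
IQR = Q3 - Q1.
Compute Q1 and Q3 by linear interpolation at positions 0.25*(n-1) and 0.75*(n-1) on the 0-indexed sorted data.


Sorted: 3, 4, 6, 27, 38, 51, 67, 76, 83, 98
Q1 (25th %ile) = 11.2500
Q3 (75th %ile) = 73.7500
IQR = 73.7500 - 11.2500 = 62.5000

IQR = 62.5000


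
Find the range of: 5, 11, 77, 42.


Max = 77, Min = 5
Range = 77 - 5 = 72

Range = 72


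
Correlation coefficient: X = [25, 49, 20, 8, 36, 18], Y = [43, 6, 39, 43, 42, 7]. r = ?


Mean X = 26.0000, Mean Y = 30.0000
SD X = 13.253930, SD Y = 16.673332
Cov = -91.500000
r = -91.500000/(13.253930*16.673332) = -0.4141

r = -0.4141


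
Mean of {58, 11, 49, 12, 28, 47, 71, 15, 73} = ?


Sum = 58 + 11 + 49 + 12 + 28 + 47 + 71 + 15 + 73 = 364
n = 9
Mean = 364/9 = 40.4444

Mean = 40.4444


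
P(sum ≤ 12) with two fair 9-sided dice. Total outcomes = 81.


Total outcomes = 9×9 = 81
Favorable (sum ≤ 12): 60
P = 60/81 = 0.7407

P = 0.7407


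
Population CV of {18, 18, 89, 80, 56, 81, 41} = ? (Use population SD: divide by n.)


Mean = 54.7143
SD = 27.7526
CV = (27.7526/54.7143)*100 = 50.7227%

CV = 50.7227%


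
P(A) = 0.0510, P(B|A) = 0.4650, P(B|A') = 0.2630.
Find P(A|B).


P(B) = P(B|A)*P(A) + P(B|A')*P(A')
= 0.4650*0.0510 + 0.2630*0.9490
= 0.023715 + 0.249587 = 0.273302
P(A|B) = 0.023715/0.273302 = 0.0868

P(A|B) = 0.0868


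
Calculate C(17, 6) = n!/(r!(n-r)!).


C(17,6) = 17!/(6! × 11!)
= 355687428096000/(720 × 39916800)
= 12376

C(17,6) = 12376


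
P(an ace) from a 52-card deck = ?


4 aces in 52 cards
P = 4/52 = 0.0769

P = 0.0769


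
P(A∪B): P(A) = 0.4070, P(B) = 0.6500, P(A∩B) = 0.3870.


P(A∪B) = 0.4070 + 0.6500 - 0.3870
= 1.0570 - 0.3870
= 0.6700

P(A∪B) = 0.6700


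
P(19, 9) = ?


P(19,9) = 19!/10!
= 121645100408832000/3628800
= 33522128640

P(19,9) = 33522128640


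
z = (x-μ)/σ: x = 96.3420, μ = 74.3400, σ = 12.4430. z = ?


z = (96.3420 - 74.3400)/12.4430
= 22.0020/12.4430
= 1.7682

z = 1.7682


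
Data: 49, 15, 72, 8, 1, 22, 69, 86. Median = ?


Sorted: 1, 8, 15, 22, 49, 69, 72, 86
n = 8 (even)
Middle values: 22 and 49
Median = (22+49)/2 = 35.5000

Median = 35.5000


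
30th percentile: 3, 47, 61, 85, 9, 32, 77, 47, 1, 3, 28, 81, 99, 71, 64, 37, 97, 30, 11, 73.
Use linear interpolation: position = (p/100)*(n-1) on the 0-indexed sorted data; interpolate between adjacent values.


Sorted: 1, 3, 3, 9, 11, 28, 30, 32, 37, 47, 47, 61, 64, 71, 73, 77, 81, 85, 97, 99
n = 20
Index = 30/100 * 19 = 5.7000
Lower = data[5] = 28, Upper = data[6] = 30
P30 = 28 + 0.7000*(2) = 29.4000

P30 = 29.4000


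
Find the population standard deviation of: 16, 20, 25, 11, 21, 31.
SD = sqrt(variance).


Mean = 20.6667
Variance = 40.2222
SD = sqrt(40.2222) = 6.3421

SD = 6.3421


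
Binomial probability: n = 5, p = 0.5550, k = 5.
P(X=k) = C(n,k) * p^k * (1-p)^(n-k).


C(5,5) = 1
p^5 = 0.052658
(1-p)^0 = 1.000000
P = 1 * 0.052658 * 1.000000 = 0.0527

P(X=5) = 0.0527


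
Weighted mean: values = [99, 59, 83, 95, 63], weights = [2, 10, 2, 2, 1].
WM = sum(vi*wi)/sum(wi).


Numerator = 99*2 + 59*10 + 83*2 + 95*2 + 63*1 = 1207
Denominator = 2 + 10 + 2 + 2 + 1 = 17
WM = 1207/17 = 71.0000

WM = 71.0000


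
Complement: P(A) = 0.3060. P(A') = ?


P(not A) = 1 - 0.3060 = 0.6940

P(not A) = 0.6940


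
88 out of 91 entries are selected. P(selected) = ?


P = 88/91 = 0.9670

P = 0.9670


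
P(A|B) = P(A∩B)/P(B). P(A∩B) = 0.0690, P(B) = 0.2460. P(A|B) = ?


P(A|B) = 0.0690/0.2460 = 0.2805

P(A|B) = 0.2805


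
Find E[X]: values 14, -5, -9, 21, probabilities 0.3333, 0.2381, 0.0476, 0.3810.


E[X] = 14*0.3333 - 5*0.2381 - 9*0.0476 + 21*0.3810
= 4.6662 - 1.1905 - 0.4284 + 8.0010
= 11.0483

E[X] = 11.0483


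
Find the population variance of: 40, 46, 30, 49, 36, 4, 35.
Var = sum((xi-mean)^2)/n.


Mean = 34.2857
Squared deviations: 32.6531, 137.2245, 18.3673, 216.5102, 2.9388, 917.2245, 0.5102
Sum = 1325.4286
Variance = 1325.4286/7 = 189.3469

Variance = 189.3469


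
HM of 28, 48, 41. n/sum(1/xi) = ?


Sum of reciprocals = 1/28 + 1/48 + 1/41 = 0.080938
HM = 3/0.080938 = 37.0655

HM = 37.0655


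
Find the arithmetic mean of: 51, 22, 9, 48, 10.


Sum = 51 + 22 + 9 + 48 + 10 = 140
n = 5
Mean = 140/5 = 28.0000

Mean = 28.0000


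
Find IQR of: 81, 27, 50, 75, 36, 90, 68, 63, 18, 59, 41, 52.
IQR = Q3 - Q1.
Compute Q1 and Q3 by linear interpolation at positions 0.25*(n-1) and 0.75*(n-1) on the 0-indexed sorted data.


Sorted: 18, 27, 36, 41, 50, 52, 59, 63, 68, 75, 81, 90
Q1 (25th %ile) = 39.7500
Q3 (75th %ile) = 69.7500
IQR = 69.7500 - 39.7500 = 30.0000

IQR = 30.0000


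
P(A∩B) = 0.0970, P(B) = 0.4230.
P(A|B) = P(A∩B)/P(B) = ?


P(A|B) = 0.0970/0.4230 = 0.2293

P(A|B) = 0.2293


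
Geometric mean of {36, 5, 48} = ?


Product = 36 × 5 × 48 = 8640
GM = 8640^(1/3) = 20.5197

GM = 20.5197


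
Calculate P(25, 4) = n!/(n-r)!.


P(25,4) = 25!/21!
= 15511210043330985984000000/51090942171709440000
= 303600

P(25,4) = 303600


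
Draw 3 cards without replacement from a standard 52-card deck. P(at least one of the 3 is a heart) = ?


P(at least one) = 1 - P(none)
P(none) = (39/52) × (38/51) × (37/50) = 0.413529
P(at least one) = 1 - 0.413529 = 0.5865

P = 0.5865


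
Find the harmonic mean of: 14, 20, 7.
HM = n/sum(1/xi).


Sum of reciprocals = 1/14 + 1/20 + 1/7 = 0.264286
HM = 3/0.264286 = 11.3514

HM = 11.3514


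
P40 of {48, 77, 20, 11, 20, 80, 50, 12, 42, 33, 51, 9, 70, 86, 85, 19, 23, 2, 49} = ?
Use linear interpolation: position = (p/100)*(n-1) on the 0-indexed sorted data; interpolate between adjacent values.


Sorted: 2, 9, 11, 12, 19, 20, 20, 23, 33, 42, 48, 49, 50, 51, 70, 77, 80, 85, 86
n = 19
Index = 40/100 * 18 = 7.2000
Lower = data[7] = 23, Upper = data[8] = 33
P40 = 23 + 0.2000*(10) = 25.0000

P40 = 25.0000


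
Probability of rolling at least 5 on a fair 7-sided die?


Favorable outcomes (roll ≥ 5): 3
Total outcomes = 7
P = 3/7 = 0.4286

P = 0.4286


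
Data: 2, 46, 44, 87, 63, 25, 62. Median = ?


Sorted: 2, 25, 44, 46, 62, 63, 87
n = 7 (odd)
Middle value = 46

Median = 46


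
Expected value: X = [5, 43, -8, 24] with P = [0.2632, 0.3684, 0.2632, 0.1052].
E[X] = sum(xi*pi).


E[X] = 5*0.2632 + 43*0.3684 - 8*0.2632 + 24*0.1052
= 1.3160 + 15.8412 - 2.1056 + 2.5248
= 17.5764

E[X] = 17.5764


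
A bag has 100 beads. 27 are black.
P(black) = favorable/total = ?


P = 27/100 = 0.2700

P = 0.2700


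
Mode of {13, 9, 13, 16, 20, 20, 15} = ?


Frequencies: 9:1, 13:2, 15:1, 16:1, 20:2
Max frequency = 2
Mode = 13, 20

Mode = 13, 20


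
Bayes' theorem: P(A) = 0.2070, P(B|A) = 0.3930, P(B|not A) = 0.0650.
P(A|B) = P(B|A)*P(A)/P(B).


P(B) = P(B|A)*P(A) + P(B|A')*P(A')
= 0.3930*0.2070 + 0.0650*0.7930
= 0.081351 + 0.051545 = 0.132896
P(A|B) = 0.081351/0.132896 = 0.6121

P(A|B) = 0.6121


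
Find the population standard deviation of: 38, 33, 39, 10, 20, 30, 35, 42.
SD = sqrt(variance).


Mean = 30.8750
Variance = 102.1094
SD = sqrt(102.1094) = 10.1049

SD = 10.1049


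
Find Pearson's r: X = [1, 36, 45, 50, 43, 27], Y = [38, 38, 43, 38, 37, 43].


Mean X = 33.6667, Mean Y = 39.5000
SD X = 16.326529, SD Y = 2.500000
Cov = 2.333333
r = 2.333333/(16.326529*2.500000) = 0.0572

r = 0.0572


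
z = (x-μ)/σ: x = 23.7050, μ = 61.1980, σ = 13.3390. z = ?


z = (23.7050 - 61.1980)/13.3390
= -37.4930/13.3390
= -2.8108

z = -2.8108


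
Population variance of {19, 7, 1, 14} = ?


Mean = 10.2500
Squared deviations: 76.5625, 10.5625, 85.5625, 14.0625
Sum = 186.7500
Variance = 186.7500/4 = 46.6875

Variance = 46.6875


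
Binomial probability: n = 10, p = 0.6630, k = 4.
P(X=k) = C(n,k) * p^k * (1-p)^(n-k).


C(10,4) = 210
p^4 = 0.193221
(1-p)^6 = 0.001465
P = 210 * 0.193221 * 0.001465 = 0.0594

P(X=4) = 0.0594


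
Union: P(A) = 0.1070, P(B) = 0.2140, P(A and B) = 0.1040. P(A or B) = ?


P(A∪B) = 0.1070 + 0.2140 - 0.1040
= 0.3210 - 0.1040
= 0.2170

P(A∪B) = 0.2170


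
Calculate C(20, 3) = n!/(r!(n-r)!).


C(20,3) = 20!/(3! × 17!)
= 2432902008176640000/(6 × 355687428096000)
= 1140

C(20,3) = 1140


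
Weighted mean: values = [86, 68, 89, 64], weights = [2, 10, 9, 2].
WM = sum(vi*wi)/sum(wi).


Numerator = 86*2 + 68*10 + 89*9 + 64*2 = 1781
Denominator = 2 + 10 + 9 + 2 = 23
WM = 1781/23 = 77.4348

WM = 77.4348


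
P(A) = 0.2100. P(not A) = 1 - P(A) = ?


P(not A) = 1 - 0.2100 = 0.7900

P(not A) = 0.7900


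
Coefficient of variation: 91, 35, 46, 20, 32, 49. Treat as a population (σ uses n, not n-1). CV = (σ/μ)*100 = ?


Mean = 45.5000
SD = 22.4555
CV = (22.4555/45.5000)*100 = 49.3528%

CV = 49.3528%


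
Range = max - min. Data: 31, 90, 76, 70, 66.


Max = 90, Min = 31
Range = 90 - 31 = 59

Range = 59


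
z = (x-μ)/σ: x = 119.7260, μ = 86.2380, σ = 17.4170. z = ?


z = (119.7260 - 86.2380)/17.4170
= 33.4880/17.4170
= 1.9227

z = 1.9227


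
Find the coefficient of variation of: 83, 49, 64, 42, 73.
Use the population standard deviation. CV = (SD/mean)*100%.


Mean = 62.2000
SD = 15.0652
CV = (15.0652/62.2000)*100 = 24.2206%

CV = 24.2206%


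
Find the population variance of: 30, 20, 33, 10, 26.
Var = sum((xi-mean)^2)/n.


Mean = 23.8000
Squared deviations: 38.4400, 14.4400, 84.6400, 190.4400, 4.8400
Sum = 332.8000
Variance = 332.8000/5 = 66.5600

Variance = 66.5600


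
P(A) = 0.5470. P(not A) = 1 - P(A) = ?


P(not A) = 1 - 0.5470 = 0.4530

P(not A) = 0.4530


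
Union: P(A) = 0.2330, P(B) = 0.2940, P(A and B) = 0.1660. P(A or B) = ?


P(A∪B) = 0.2330 + 0.2940 - 0.1660
= 0.5270 - 0.1660
= 0.3610

P(A∪B) = 0.3610


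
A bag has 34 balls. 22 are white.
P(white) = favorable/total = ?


P = 22/34 = 0.6471

P = 0.6471


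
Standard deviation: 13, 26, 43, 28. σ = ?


Mean = 27.5000
Variance = 113.2500
SD = sqrt(113.2500) = 10.6419

SD = 10.6419


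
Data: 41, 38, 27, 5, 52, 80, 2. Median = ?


Sorted: 2, 5, 27, 38, 41, 52, 80
n = 7 (odd)
Middle value = 38

Median = 38


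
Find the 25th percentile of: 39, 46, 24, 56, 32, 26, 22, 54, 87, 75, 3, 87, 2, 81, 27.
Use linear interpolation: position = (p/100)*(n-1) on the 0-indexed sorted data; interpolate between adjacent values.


Sorted: 2, 3, 22, 24, 26, 27, 32, 39, 46, 54, 56, 75, 81, 87, 87
n = 15
Index = 25/100 * 14 = 3.5000
Lower = data[3] = 24, Upper = data[4] = 26
P25 = 24 + 0.5000*(2) = 25.0000

P25 = 25.0000


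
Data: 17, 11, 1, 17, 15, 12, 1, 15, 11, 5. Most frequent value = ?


Frequencies: 1:2, 5:1, 11:2, 12:1, 15:2, 17:2
Max frequency = 2
Mode = 1, 11, 15, 17

Mode = 1, 11, 15, 17


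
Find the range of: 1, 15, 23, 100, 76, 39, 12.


Max = 100, Min = 1
Range = 100 - 1 = 99

Range = 99


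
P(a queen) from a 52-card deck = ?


4 queens in 52 cards
P = 4/52 = 0.0769

P = 0.0769


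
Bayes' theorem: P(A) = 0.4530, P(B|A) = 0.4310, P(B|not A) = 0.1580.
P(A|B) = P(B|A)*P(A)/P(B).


P(B) = P(B|A)*P(A) + P(B|A')*P(A')
= 0.4310*0.4530 + 0.1580*0.5470
= 0.195243 + 0.086426 = 0.281669
P(A|B) = 0.195243/0.281669 = 0.6932

P(A|B) = 0.6932


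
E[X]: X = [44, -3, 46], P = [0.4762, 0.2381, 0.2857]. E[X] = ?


E[X] = 44*0.4762 - 3*0.2381 + 46*0.2857
= 20.9528 - 0.7143 + 13.1422
= 33.3807

E[X] = 33.3807


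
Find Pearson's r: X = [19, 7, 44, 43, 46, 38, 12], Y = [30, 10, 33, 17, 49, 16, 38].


Mean X = 29.8571, Mean Y = 27.5714
SD X = 15.394141, SD Y = 12.860317
Cov = 54.081633
r = 54.081633/(15.394141*12.860317) = 0.2732

r = 0.2732


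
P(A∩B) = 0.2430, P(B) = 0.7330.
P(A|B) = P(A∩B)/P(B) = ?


P(A|B) = 0.2430/0.7330 = 0.3315

P(A|B) = 0.3315


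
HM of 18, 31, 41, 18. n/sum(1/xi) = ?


Sum of reciprocals = 1/18 + 1/31 + 1/41 + 1/18 = 0.167759
HM = 4/0.167759 = 23.8437

HM = 23.8437


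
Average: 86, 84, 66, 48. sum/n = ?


Sum = 86 + 84 + 66 + 48 = 284
n = 4
Mean = 284/4 = 71.0000

Mean = 71.0000


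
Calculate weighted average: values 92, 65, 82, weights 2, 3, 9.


Numerator = 92*2 + 65*3 + 82*9 = 1117
Denominator = 2 + 3 + 9 = 14
WM = 1117/14 = 79.7857

WM = 79.7857


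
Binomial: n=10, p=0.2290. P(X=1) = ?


C(10,1) = 10
p^1 = 0.229000
(1-p)^9 = 0.096270
P = 10 * 0.229000 * 0.096270 = 0.2205

P(X=1) = 0.2205


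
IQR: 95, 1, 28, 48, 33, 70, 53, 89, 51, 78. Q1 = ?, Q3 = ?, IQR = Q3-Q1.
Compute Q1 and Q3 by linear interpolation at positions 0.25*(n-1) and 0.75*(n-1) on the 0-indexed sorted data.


Sorted: 1, 28, 33, 48, 51, 53, 70, 78, 89, 95
Q1 (25th %ile) = 36.7500
Q3 (75th %ile) = 76.0000
IQR = 76.0000 - 36.7500 = 39.2500

IQR = 39.2500


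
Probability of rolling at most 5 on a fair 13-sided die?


Favorable outcomes (roll ≤ 5): 5
Total outcomes = 13
P = 5/13 = 0.3846

P = 0.3846


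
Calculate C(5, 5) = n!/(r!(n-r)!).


C(5,5) = 5!/(5! × 0!)
= 120/(120 × 1)
= 1

C(5,5) = 1


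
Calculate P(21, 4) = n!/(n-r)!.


P(21,4) = 21!/17!
= 51090942171709440000/355687428096000
= 143640

P(21,4) = 143640


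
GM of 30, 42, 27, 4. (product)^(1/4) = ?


Product = 30 × 42 × 27 × 4 = 136080
GM = 136080^(1/4) = 19.2065

GM = 19.2065


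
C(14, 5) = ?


C(14,5) = 14!/(5! × 9!)
= 87178291200/(120 × 362880)
= 2002

C(14,5) = 2002


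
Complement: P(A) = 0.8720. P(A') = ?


P(not A) = 1 - 0.8720 = 0.1280

P(not A) = 0.1280


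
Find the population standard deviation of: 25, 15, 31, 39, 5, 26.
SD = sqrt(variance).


Mean = 23.5000
Variance = 119.9167
SD = sqrt(119.9167) = 10.9506

SD = 10.9506


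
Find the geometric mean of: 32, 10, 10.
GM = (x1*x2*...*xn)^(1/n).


Product = 32 × 10 × 10 = 3200
GM = 3200^(1/3) = 14.7361

GM = 14.7361


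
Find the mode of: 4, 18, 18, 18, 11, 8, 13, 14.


Frequencies: 4:1, 8:1, 11:1, 13:1, 14:1, 18:3
Max frequency = 3
Mode = 18

Mode = 18


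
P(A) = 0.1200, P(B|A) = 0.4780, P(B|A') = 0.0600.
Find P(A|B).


P(B) = P(B|A)*P(A) + P(B|A')*P(A')
= 0.4780*0.1200 + 0.0600*0.8800
= 0.057360 + 0.052800 = 0.110160
P(A|B) = 0.057360/0.110160 = 0.5207

P(A|B) = 0.5207


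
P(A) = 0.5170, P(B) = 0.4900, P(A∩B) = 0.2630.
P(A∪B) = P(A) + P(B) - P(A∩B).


P(A∪B) = 0.5170 + 0.4900 - 0.2630
= 1.0070 - 0.2630
= 0.7440

P(A∪B) = 0.7440


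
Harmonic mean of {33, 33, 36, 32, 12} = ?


Sum of reciprocals = 1/33 + 1/33 + 1/36 + 1/32 + 1/12 = 0.202967
HM = 5/0.202967 = 24.6345

HM = 24.6345


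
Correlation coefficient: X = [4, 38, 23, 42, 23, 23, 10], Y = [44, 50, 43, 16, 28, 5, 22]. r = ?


Mean X = 23.2857, Mean Y = 29.7143
SD X = 12.623270, SD Y = 15.368932
Cov = -18.204082
r = -18.204082/(12.623270*15.368932) = -0.0938

r = -0.0938


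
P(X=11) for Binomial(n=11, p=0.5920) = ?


C(11,11) = 1
p^11 = 0.003130
(1-p)^0 = 1.000000
P = 1 * 0.003130 * 1.000000 = 0.0031

P(X=11) = 0.0031


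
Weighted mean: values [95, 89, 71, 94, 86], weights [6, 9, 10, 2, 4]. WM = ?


Numerator = 95*6 + 89*9 + 71*10 + 94*2 + 86*4 = 2613
Denominator = 6 + 9 + 10 + 2 + 4 = 31
WM = 2613/31 = 84.2903

WM = 84.2903


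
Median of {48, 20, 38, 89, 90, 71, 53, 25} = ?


Sorted: 20, 25, 38, 48, 53, 71, 89, 90
n = 8 (even)
Middle values: 48 and 53
Median = (48+53)/2 = 50.5000

Median = 50.5000


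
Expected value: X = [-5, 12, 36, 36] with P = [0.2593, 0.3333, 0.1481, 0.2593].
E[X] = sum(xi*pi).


E[X] = -5*0.2593 + 12*0.3333 + 36*0.1481 + 36*0.2593
= -1.2965 + 3.9996 + 5.3316 + 9.3348
= 17.3695

E[X] = 17.3695


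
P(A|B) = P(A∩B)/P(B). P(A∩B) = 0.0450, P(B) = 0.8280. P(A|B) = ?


P(A|B) = 0.0450/0.8280 = 0.0543

P(A|B) = 0.0543


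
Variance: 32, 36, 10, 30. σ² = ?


Mean = 27.0000
Squared deviations: 25.0000, 81.0000, 289.0000, 9.0000
Sum = 404.0000
Variance = 404.0000/4 = 101.0000

Variance = 101.0000


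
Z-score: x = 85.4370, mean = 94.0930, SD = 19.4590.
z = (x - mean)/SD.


z = (85.4370 - 94.0930)/19.4590
= -8.6560/19.4590
= -0.4448

z = -0.4448


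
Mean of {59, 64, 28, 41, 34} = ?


Sum = 59 + 64 + 28 + 41 + 34 = 226
n = 5
Mean = 226/5 = 45.2000

Mean = 45.2000


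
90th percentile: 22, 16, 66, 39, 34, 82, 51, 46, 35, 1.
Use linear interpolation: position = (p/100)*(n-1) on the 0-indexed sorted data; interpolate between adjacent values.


Sorted: 1, 16, 22, 34, 35, 39, 46, 51, 66, 82
n = 10
Index = 90/100 * 9 = 8.1000
Lower = data[8] = 66, Upper = data[9] = 82
P90 = 66 + 0.1000*(16) = 67.6000

P90 = 67.6000


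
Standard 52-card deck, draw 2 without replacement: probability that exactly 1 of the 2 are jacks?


Hypergeometric: P(X=1) = C(4,1)·C(48,1) / C(52,2)
= 4 × 48 / 1326
= 192/1326 = 0.1448

P = 0.1448


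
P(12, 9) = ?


P(12,9) = 12!/3!
= 479001600/6
= 79833600

P(12,9) = 79833600


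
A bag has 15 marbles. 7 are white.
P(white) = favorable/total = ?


P = 7/15 = 0.4667

P = 0.4667


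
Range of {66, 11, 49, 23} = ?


Max = 66, Min = 11
Range = 66 - 11 = 55

Range = 55


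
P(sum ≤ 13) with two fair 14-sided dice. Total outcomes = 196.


Total outcomes = 14×14 = 196
Favorable (sum ≤ 13): 78
P = 78/196 = 0.3980

P = 0.3980


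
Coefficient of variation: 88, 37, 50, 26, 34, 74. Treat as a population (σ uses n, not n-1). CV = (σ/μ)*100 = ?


Mean = 51.5000
SD = 22.3886
CV = (22.3886/51.5000)*100 = 43.4730%

CV = 43.4730%


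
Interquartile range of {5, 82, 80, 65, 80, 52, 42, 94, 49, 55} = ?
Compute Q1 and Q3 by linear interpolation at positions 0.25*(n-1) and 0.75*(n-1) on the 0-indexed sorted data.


Sorted: 5, 42, 49, 52, 55, 65, 80, 80, 82, 94
Q1 (25th %ile) = 49.7500
Q3 (75th %ile) = 80.0000
IQR = 80.0000 - 49.7500 = 30.2500

IQR = 30.2500


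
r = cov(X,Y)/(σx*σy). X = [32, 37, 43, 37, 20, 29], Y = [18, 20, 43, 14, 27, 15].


Mean X = 33.0000, Mean Y = 22.8333
SD X = 7.280110, SD Y = 9.956851
Cov = 22.833333
r = 22.833333/(7.280110*9.956851) = 0.3150

r = 0.3150


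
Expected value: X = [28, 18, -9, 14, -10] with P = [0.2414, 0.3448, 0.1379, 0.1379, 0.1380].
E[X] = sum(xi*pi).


E[X] = 28*0.2414 + 18*0.3448 - 9*0.1379 + 14*0.1379 - 10*0.1380
= 6.7592 + 6.2064 - 1.2411 + 1.9306 - 1.3800
= 12.2751

E[X] = 12.2751


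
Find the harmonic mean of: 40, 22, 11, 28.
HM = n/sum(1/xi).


Sum of reciprocals = 1/40 + 1/22 + 1/11 + 1/28 = 0.197078
HM = 4/0.197078 = 20.2965

HM = 20.2965


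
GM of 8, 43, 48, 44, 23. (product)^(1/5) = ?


Product = 8 × 43 × 48 × 44 × 23 = 16710144
GM = 16710144^(1/5) = 27.8353

GM = 27.8353


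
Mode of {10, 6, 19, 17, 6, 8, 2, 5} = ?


Frequencies: 2:1, 5:1, 6:2, 8:1, 10:1, 17:1, 19:1
Max frequency = 2
Mode = 6

Mode = 6


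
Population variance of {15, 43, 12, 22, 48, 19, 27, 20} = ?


Mean = 25.7500
Squared deviations: 115.5625, 297.5625, 189.0625, 14.0625, 495.0625, 45.5625, 1.5625, 33.0625
Sum = 1191.5000
Variance = 1191.5000/8 = 148.9375

Variance = 148.9375
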